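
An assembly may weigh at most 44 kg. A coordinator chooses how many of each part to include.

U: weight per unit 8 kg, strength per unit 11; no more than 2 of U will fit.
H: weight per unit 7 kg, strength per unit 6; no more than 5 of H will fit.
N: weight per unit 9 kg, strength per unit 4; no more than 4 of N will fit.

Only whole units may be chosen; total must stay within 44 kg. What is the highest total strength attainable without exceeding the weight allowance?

46

This is a bounded integer knapsack.
Take 2×U and 4×H: weight 44 ≤ 44, strength 2·11 + 4·6 = 46.
U has the best ratio (11/8) and is taken to its limit of 2; remaining capacity is filled optimally with the others.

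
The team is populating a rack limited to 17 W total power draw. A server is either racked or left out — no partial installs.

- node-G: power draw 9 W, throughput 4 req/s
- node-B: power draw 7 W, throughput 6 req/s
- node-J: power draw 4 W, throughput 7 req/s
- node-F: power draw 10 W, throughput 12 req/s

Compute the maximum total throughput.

Allowing fractional choices, the relaxed optimum would be about 21.6, but servers are indivisible.
node-B + node-J: power draw 7 + 4 = 11 ≤ 17, throughput 6 + 7 = 13.
node-B + node-F: power draw 7 + 10 = 17 ≤ 17, throughput 6 + 12 = 18.
node-J + node-F: power draw 4 + 10 = 14 ≤ 17, throughput 7 + 12 = 19.
Best is node-J and node-F with total throughput 19.

19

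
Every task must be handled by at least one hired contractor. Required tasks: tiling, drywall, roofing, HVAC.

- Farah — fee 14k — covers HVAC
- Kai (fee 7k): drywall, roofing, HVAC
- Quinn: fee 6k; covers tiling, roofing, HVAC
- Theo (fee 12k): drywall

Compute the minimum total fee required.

13

Choose Kai and Quinn: together they cover tiling, drywall, roofing, HVAC — every task.
Total fee: 7 + 6 = 13.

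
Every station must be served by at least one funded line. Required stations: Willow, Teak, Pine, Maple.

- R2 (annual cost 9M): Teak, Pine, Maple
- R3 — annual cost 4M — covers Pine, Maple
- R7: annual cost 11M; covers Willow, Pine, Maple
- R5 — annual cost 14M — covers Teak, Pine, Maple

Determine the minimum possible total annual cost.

20

The greedy cost-per-new-station heuristic would pick R3, R2, and R7 for 24, but a cheaper cover exists.
Choose R2 and R7: together they cover Willow, Teak, Pine, Maple — every station.
Total annual cost: 9 + 11 = 20.
No cover costs less than 20.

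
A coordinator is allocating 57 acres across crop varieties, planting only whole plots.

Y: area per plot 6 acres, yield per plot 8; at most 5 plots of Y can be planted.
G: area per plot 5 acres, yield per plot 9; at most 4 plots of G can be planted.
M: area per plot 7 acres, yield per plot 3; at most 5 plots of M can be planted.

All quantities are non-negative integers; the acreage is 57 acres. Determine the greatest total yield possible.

79

5×Y and 4×G: area 50 ≤ 57, yield 5·8 + 4·9 = 76.
5×Y, 4×G, and 1×M: area 57 ≤ 57, yield 5·8 + 4·9 + 1·3 = 79.
Best is 79.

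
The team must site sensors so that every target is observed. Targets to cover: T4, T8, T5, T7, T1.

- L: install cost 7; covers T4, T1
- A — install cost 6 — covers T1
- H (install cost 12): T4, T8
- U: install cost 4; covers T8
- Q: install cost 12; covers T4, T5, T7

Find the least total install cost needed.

This is a weighted set-cover instance.
The greedy cost-per-new-target heuristic would pick L, U, and Q for 23, but a cheaper cover exists.
Choose A, U, and Q: together they cover T4, T8, T5, T7, T1 — every target.
Total install cost: 6 + 4 + 12 = 22.
No cover costs less than 22.

22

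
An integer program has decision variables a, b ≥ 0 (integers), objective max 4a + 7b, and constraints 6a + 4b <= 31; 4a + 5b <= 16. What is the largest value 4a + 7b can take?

The continuous relaxation peaks at (0, 3.2) with value 22.40; rounding to a feasible lattice point costs some objective.
(a,b)=(0,3): 6·0+4·3=12≤31, 4·0+5·3=15≤16, objective 21.
(a,b)=(1,2): 6·1+4·2=14≤31, 4·1+5·2=14≤16, objective 18.
(a,b)=(0,2): 6·0+4·2=8≤31, 4·0+5·2=10≤16, objective 14.
No feasible integer point exceeds 21.

21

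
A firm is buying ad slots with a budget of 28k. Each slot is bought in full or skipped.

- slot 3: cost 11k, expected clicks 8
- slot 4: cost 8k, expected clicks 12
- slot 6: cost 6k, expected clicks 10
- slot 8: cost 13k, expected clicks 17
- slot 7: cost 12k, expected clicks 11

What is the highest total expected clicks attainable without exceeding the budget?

This is a 0-1 knapsack instance.
Take slot 4, slot 6, and slot 8: cost 8 + 6 + 13 = 27 ≤ 28, expected clicks 12 + 10 + 17 = 39.
No other feasible combination does better.

39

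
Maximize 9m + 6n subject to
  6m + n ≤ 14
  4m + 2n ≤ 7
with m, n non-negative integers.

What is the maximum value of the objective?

18

Relaxing integrality, the LP optimum is 21.00 at (m,n) = (0, 3.5), which is not an integer point.
(m,n)=(0,3) is feasible, giving 18.
(m,n)=(0,2) is feasible, giving 12.
The best lattice point is (0,3), giving 18.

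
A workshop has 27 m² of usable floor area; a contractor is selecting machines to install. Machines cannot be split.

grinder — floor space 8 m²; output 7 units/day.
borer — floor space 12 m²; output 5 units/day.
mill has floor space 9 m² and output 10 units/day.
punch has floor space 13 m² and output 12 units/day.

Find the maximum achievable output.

This is an integer program with binary decision variables.
Allowing fractional choices, the relaxed optimum would be about 26.4, but machines are indivisible.
grinder + punch: floor space 8 + 13 = 21 ≤ 27, output 7 + 12 = 19.
mill + punch: floor space 9 + 13 = 22 ≤ 27, output 10 + 12 = 22.
Best is mill and punch with total output 22.

22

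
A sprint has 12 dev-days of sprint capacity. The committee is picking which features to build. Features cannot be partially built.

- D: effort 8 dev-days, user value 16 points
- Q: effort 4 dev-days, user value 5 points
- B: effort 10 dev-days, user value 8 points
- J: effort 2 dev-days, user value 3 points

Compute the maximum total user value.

Allowing fractional choices, the relaxed optimum would be about 21.5, but features are indivisible.
D + Q: effort 8 + 4 = 12 ≤ 12, user value 16 + 5 = 21.
D + J: effort 8 + 2 = 10 ≤ 12, user value 16 + 3 = 19.
Best is D and Q with total user value 21.

21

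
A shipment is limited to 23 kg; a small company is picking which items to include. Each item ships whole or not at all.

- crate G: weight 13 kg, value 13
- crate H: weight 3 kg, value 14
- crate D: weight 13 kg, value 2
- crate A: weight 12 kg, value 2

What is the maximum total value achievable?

27

Take crate G and crate H: weight 13 + 3 = 16 ≤ 23, value 13 + 14 = 27.
No other feasible combination does better.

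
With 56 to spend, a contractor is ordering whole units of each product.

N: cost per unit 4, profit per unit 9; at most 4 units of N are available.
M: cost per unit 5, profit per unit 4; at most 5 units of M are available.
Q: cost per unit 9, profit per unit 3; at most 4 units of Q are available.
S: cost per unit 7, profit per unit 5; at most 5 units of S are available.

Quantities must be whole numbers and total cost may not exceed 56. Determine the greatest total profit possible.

N has the best ratio (9/4); taking only N gives at most 4×9 = 36 (stopped by the supply cap of 4).
Mixing does better — 4×N, 5×M, and 2×S: cost 55 ≤ 56, profit 4·9 + 5·4 + 2·5 = 66.

66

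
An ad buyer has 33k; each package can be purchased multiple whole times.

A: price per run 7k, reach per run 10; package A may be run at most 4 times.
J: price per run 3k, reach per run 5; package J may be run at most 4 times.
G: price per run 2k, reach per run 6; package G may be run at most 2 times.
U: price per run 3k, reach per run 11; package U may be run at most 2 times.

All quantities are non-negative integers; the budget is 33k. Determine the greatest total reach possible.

1×A, 4×J, 2×G, and 2×U: price 29 ≤ 33, reach 1·10 + 4·5 + 2·6 + 2·11 = 64.
2×A, 3×J, 2×G, and 2×U: price 33 ≤ 33, reach 2·10 + 3·5 + 2·6 + 2·11 = 69.
Best is 69.

69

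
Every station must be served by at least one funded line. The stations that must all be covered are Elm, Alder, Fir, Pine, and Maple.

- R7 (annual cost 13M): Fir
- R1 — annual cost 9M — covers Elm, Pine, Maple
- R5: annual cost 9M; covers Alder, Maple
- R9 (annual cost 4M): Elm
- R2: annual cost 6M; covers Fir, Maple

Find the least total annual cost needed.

24

Choose R1, R5, and R2: together they cover Elm, Alder, Fir, Pine, Maple — every station.
Total annual cost: 9 + 9 + 6 = 24.
No cover costs less than 24.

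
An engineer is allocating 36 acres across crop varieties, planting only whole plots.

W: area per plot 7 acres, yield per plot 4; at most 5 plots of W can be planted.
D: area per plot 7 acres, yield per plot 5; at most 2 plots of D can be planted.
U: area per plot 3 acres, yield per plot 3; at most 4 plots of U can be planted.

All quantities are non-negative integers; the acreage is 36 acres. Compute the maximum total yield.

Take 1×W, 2×D, and 4×U: area 33 ≤ 36, yield 1·4 + 2·5 + 4·3 = 26.
U has the best ratio (3/3) and is taken to its limit of 4; remaining capacity is filled optimally with the others.

26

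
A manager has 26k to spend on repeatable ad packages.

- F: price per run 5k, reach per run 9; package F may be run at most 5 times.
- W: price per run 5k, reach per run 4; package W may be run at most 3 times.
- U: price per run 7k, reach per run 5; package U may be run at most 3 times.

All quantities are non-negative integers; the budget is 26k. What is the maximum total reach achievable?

45

F has the best ratio (9/5); taking only F gives at most 5×9 = 45 (stopped by the price limit).
Optimal: 5×F: price 25 ≤ 26, reach 5·9 = 45.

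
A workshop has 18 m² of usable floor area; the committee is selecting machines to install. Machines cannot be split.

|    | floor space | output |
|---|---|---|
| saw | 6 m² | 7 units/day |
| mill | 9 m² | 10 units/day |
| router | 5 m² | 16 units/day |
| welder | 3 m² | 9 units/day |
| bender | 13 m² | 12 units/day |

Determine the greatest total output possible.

35

Allowing fractional choices, the relaxed optimum would be about 36.4, but machines are indivisible.
mill + router + welder: floor space 9 + 5 + 3 = 17 ≤ 18, output 10 + 16 + 9 = 35.
saw + router + welder: floor space 6 + 5 + 3 = 14 ≤ 18, output 7 + 16 + 9 = 32.
Best is mill, router, and welder with total output 35.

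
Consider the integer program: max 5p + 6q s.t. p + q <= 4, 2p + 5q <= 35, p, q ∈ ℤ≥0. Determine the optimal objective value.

24

(p,q)=(0,4): 1·0+1·4=4≤4, 2·0+5·4=20≤35, objective 24.
(p,q)=(1,3): 1·1+1·3=4≤4, 2·1+5·3=17≤35, objective 23.
(p,q)=(0,3): 1·0+1·3=3≤4, 2·0+5·3=15≤35, objective 18.
Maximum is 24 at (p,q)=(0,4).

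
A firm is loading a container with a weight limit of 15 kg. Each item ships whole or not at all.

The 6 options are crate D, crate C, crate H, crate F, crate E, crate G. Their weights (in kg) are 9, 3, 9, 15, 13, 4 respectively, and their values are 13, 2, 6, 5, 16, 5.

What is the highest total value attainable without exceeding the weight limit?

crate D + crate G: weight 9 + 4 = 13 ≤ 15, value 13 + 5 = 18.
crate D + crate C: weight 9 + 3 = 12 ≤ 15, value 13 + 2 = 15.
crate E: weight 13 ≤ 15, value 16.
Best is crate D and crate G with total value 18.

18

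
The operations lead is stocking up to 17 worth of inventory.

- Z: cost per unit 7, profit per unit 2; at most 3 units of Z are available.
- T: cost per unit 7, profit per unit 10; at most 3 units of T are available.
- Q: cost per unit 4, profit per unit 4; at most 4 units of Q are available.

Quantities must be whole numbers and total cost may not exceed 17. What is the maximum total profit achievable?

20

This is a bounded integer knapsack.
T has the best ratio (10/7); taking only T gives at most 2×10 = 20 (stopped by the cost limit).
Optimal: 2×T: cost 14 ≤ 17, profit 2·10 = 20.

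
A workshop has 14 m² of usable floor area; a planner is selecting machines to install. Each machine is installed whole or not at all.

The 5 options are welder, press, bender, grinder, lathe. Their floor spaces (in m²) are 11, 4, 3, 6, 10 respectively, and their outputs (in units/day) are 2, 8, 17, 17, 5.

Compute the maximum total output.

42

Treat it as a binary knapsack problem.
Take press, bender, and grinder: floor space 4 + 3 + 6 = 13 ≤ 14, output 8 + 17 + 17 = 42.
No other feasible combination does better.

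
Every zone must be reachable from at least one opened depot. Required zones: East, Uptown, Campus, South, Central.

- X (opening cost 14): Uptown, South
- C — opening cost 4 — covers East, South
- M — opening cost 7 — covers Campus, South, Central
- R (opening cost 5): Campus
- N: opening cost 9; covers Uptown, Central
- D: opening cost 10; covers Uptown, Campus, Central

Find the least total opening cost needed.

14

Choose C and D: together they cover East, Uptown, Campus, South, Central — every zone.
Total opening cost: 4 + 10 = 14.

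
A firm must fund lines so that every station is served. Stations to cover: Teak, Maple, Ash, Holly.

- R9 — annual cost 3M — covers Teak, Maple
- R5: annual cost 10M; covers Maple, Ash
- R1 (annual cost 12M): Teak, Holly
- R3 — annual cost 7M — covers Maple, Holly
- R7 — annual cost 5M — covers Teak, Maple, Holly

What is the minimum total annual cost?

15

This is an integer covering problem.
Choose R5 and R7: together they cover Teak, Maple, Ash, Holly — every station.
Total annual cost: 10 + 5 = 15.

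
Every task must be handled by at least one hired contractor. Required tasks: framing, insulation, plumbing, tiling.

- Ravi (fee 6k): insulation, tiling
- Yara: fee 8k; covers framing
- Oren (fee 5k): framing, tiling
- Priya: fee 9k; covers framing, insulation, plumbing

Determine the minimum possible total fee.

14

This is a weighted set-cover instance.
Choose Oren and Priya: together they cover framing, insulation, plumbing, tiling — every task.
Total fee: 5 + 9 = 14.
No cover costs less than 14.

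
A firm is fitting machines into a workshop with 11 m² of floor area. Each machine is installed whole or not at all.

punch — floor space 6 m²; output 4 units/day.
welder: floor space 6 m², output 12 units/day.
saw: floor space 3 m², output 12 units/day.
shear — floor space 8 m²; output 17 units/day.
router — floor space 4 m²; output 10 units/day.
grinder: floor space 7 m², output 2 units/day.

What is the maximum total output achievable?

Treat it as a binary knapsack problem.
saw + router: floor space 3 + 4 = 7 ≤ 11, output 12 + 10 = 22.
saw + shear: floor space 3 + 8 = 11 ≤ 11, output 12 + 17 = 29.
welder + saw: floor space 6 + 3 = 9 ≤ 11, output 12 + 12 = 24.
Best is saw and shear with total output 29.

29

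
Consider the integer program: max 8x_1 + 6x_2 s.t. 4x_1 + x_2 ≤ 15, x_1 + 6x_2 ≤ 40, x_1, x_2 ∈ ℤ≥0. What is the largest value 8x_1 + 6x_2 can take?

(x_1,x_2)=(2,6) is feasible, giving 52.
(x_1,x_2)=(2,5) is feasible, giving 46.
(x_1,x_2)=(1,6) is feasible, giving 44.
(x_1,x_2)=(1,5) is feasible, giving 38.
The best lattice point is (2,6), giving 52.

52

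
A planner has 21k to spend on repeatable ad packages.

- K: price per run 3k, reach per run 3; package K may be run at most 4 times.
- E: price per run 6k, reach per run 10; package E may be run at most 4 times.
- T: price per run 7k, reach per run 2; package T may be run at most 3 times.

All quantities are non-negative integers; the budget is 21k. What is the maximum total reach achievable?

33

Take 1×K and 3×E: price 21 ≤ 21, reach 1·3 + 3·10 = 33.
No other integer combination yields more.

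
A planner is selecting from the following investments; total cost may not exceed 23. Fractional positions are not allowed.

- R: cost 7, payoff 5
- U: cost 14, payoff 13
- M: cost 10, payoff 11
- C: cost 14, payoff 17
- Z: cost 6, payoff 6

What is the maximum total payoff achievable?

23

Take C and Z: cost 14 + 6 = 20 ≤ 23, payoff 17 + 6 = 23.
No other feasible combination does better.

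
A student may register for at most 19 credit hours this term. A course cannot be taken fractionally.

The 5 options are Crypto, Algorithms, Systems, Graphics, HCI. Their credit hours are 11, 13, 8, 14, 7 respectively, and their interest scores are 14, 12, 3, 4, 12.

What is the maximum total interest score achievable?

This is a 0-1 knapsack instance.
Systems + HCI: credit hours 8 + 7 = 15 ≤ 19, interest score 3 + 12 = 15.
Crypto + Systems: credit hours 11 + 8 = 19 ≤ 19, interest score 14 + 3 = 17.
Crypto + HCI: credit hours 11 + 7 = 18 ≤ 19, interest score 14 + 12 = 26.
Best is Crypto and HCI with total interest score 26.

26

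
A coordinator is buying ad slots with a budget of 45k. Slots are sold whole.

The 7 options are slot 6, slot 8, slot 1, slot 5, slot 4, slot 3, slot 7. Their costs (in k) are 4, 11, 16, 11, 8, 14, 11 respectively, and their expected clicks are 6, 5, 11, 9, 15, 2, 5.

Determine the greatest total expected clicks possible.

Take slot 6, slot 1, slot 5, and slot 4: cost 4 + 16 + 11 + 8 = 39 ≤ 45, expected clicks 6 + 11 + 9 + 15 = 41.
No other feasible combination does better.

41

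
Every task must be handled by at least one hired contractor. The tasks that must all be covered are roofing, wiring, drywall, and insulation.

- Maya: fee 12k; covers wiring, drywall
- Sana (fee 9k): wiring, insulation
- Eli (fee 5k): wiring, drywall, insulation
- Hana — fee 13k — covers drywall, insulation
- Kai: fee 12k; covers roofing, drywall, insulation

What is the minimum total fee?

Choose Eli and Kai: together they cover roofing, wiring, drywall, insulation — every task.
Total fee: 5 + 12 = 17.

17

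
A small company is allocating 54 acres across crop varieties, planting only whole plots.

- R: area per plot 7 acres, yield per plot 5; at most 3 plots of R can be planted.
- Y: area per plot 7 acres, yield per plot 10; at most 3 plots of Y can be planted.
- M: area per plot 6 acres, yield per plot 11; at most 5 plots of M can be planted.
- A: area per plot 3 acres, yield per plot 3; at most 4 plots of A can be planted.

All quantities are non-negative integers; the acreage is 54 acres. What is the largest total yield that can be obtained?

3×Y, 5×M, and 1×A: area 54 ≤ 54, yield 3·10 + 5·11 + 1·3 = 88.
3×Y and 5×M: area 51 ≤ 54, yield 3·10 + 5·11 = 85.
Best is 88.

88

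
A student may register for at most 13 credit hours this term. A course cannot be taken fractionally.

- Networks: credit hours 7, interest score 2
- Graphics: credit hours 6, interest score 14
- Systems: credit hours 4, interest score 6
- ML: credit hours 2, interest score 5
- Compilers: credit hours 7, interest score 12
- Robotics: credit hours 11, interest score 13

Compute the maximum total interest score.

26

Allowing fractional choices, the relaxed optimum would be about 27.6, but courses are indivisible.
Systems + ML + Compilers: credit hours 4 + 2 + 7 = 13 ≤ 13, interest score 6 + 5 + 12 = 23.
Graphics + Compilers: credit hours 6 + 7 = 13 ≤ 13, interest score 14 + 12 = 26.
Graphics + Systems + ML: credit hours 6 + 4 + 2 = 12 ≤ 13, interest score 14 + 6 + 5 = 25.
Best is Graphics and Compilers with total interest score 26.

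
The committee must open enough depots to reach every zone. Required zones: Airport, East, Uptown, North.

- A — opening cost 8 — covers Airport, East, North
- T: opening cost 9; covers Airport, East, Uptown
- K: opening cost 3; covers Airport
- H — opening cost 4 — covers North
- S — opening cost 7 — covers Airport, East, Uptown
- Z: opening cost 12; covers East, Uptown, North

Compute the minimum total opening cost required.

11

This is an integer covering problem.
Choose H and S: together they cover Airport, East, Uptown, North — every zone.
Total opening cost: 4 + 7 = 11.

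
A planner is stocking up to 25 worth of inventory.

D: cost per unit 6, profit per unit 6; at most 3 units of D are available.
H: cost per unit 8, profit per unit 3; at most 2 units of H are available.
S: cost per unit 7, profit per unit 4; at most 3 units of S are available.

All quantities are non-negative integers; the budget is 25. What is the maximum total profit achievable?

22

3×D: cost 18 ≤ 25, profit 3·6 = 18.
3×D and 1×S: cost 25 ≤ 25, profit 3·6 + 1·4 = 22.
Best is 22.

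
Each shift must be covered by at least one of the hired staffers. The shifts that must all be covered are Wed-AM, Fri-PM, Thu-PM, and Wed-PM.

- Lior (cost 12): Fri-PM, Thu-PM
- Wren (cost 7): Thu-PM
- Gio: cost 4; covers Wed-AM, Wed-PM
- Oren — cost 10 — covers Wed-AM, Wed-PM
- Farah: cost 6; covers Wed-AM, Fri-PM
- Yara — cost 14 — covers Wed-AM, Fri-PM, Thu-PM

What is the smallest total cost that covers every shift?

16

Choose Lior and Gio: together they cover Wed-AM, Fri-PM, Thu-PM, Wed-PM — every shift.
Total cost: 12 + 4 = 16.
No cover costs less than 16.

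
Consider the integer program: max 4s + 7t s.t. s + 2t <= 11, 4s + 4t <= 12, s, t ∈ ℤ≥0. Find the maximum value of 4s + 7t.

(s,t)=(0,3) is feasible, giving 21.
(s,t)=(1,2) is feasible, giving 18.
No feasible integer point exceeds 21.

21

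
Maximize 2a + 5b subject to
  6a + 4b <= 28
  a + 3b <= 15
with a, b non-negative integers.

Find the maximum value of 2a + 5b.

25

The continuous relaxation peaks at (1.71, 4.43) with value 25.57; rounding to a feasible lattice point costs some objective.
(a,b)=(0,5): 6·0+4·5=20≤28, 1·0+3·5=15≤15, objective 25.
(a,b)=(2,4): 6·2+4·4=28≤28, 1·2+3·4=14≤15, objective 24.
No feasible integer point exceeds 25.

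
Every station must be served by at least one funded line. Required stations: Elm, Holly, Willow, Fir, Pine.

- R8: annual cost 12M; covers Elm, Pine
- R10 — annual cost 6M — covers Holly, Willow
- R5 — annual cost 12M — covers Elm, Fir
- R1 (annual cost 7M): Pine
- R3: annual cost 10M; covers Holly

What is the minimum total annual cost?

25

The greedy cost-per-new-station heuristic would pick R10, R8, and R5 for 30, but a cheaper cover exists.
Choose R10, R5, and R1: together they cover Elm, Holly, Willow, Fir, Pine — every station.
Total annual cost: 6 + 12 + 7 = 25.
No cover costs less than 25.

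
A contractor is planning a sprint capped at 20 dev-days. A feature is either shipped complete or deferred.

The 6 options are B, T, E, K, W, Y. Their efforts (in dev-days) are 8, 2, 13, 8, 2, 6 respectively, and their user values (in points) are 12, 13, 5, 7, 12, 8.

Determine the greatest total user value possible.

Allowing fractional choices, the relaxed optimum would be about 46.8, but features are indivisible.
T + K + W + Y: effort 2 + 8 + 2 + 6 = 18 ≤ 20, user value 13 + 7 + 12 + 8 = 40.
B + T + K + W: effort 8 + 2 + 8 + 2 = 20 ≤ 20, user value 12 + 13 + 7 + 12 = 44.
B + T + W + Y: effort 8 + 2 + 2 + 6 = 18 ≤ 20, user value 12 + 13 + 12 + 8 = 45.
Best is B, T, W, and Y with total user value 45.

45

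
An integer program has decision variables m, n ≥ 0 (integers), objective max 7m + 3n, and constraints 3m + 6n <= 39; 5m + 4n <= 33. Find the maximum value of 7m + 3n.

42

(m,n)=(6,0): 3·6+6·0=18≤39, 5·6+4·0=30≤33, objective 42.
(m,n)=(5,1): 3·5+6·1=21≤39, 5·5+4·1=29≤33, objective 38.
No feasible integer point exceeds 42.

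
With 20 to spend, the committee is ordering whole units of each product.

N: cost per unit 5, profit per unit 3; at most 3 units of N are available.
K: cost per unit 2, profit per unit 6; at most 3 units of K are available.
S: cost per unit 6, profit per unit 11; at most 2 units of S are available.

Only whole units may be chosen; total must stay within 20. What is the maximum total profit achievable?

K has the best ratio (6/2); taking only K gives at most 3×6 = 18 (stopped by the supply cap of 3).
Mixing does better — 3×K and 2×S: cost 18 ≤ 20, profit 3·6 + 2·11 = 40.

40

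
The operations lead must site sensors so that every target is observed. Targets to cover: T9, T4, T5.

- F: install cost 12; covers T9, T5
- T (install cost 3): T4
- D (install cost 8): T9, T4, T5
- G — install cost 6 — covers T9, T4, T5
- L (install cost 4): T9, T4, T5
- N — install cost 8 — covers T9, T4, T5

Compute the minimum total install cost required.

4

L alone covers T9, T4, T5 — every target.
Total install cost: 4.
No cover costs less than 4.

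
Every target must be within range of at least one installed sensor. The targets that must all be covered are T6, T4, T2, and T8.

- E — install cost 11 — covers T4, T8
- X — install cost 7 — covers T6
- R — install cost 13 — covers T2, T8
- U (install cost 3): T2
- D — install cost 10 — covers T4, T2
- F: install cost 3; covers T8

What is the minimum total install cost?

20

This is a weighted set-cover instance.
The greedy cost-per-new-target heuristic would pick U, F, X, and D for 23, but a cheaper cover exists.
Choose X, D, and F: together they cover T6, T4, T2, T8 — every target.
Total install cost: 7 + 10 + 3 = 20.
No cover costs less than 20.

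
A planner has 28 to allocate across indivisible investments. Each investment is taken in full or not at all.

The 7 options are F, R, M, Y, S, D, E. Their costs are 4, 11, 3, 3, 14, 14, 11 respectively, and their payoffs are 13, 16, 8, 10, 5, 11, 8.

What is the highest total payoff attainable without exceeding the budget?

47

This is an integer program with binary decision variables.
F + R + M + Y: cost 4 + 11 + 3 + 3 = 21 ≤ 28, payoff 13 + 16 + 8 + 10 = 47.
R + M + Y + E: cost 11 + 3 + 3 + 11 = 28 ≤ 28, payoff 16 + 8 + 10 + 8 = 42.
F + M + Y + D: cost 4 + 3 + 3 + 14 = 24 ≤ 28, payoff 13 + 8 + 10 + 11 = 42.
Best is F, R, M, and Y with total payoff 47.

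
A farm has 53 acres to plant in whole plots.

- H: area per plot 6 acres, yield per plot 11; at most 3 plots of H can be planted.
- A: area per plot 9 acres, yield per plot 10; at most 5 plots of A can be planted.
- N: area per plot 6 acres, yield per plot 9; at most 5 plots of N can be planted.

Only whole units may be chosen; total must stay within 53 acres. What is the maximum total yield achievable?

Take 3×H, 1×A, and 4×N: area 51 ≤ 53, yield 3·11 + 1·10 + 4·9 = 79.
H has the best ratio (11/6) and is taken to its limit of 3; remaining capacity is filled optimally with the others.

79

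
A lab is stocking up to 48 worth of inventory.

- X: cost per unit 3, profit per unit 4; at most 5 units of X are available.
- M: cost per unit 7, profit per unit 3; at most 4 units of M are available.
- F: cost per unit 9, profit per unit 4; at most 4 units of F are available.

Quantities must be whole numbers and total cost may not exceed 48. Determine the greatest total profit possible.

34

This is a bounded integer knapsack.
5×X, 3×M, and 1×F: cost 45 ≤ 48, profit 5·4 + 3·3 + 1·4 = 33.
5×X, 2×M, and 2×F: cost 47 ≤ 48, profit 5·4 + 2·3 + 2·4 = 34.
Best is 34.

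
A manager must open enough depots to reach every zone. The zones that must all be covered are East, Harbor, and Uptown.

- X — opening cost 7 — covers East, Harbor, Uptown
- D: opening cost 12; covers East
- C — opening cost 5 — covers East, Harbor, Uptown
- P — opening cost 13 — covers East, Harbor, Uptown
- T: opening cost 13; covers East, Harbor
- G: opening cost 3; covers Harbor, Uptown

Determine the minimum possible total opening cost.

C alone covers East, Harbor, Uptown — every zone.
Total opening cost: 5.

5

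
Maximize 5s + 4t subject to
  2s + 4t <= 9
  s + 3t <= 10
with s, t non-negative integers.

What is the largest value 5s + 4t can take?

20

Relaxing integrality, the LP optimum is 22.50 at (s,t) = (4.5, 0), which is not an integer point.
(s,t)=(4,0): 2·4+4·0=8≤9, 1·4+3·0=4≤10, objective 20.
(s,t)=(3,0): 2·3+4·0=6≤9, 1·3+3·0=3≤10, objective 15.
No feasible integer point exceeds 20.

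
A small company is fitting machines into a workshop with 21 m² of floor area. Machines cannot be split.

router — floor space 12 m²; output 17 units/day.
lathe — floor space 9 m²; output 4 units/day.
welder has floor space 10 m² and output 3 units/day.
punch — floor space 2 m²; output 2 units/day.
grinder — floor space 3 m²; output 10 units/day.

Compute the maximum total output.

29

This is an integer program with binary decision variables.
Allowing fractional choices, the relaxed optimum would be about 30.8, but machines are indivisible.
router + punch + grinder: floor space 12 + 2 + 3 = 17 ≤ 21, output 17 + 2 + 10 = 29.
router + lathe: floor space 12 + 9 = 21 ≤ 21, output 17 + 4 = 21.
router + grinder: floor space 12 + 3 = 15 ≤ 21, output 17 + 10 = 27.
Best is router, punch, and grinder with total output 29.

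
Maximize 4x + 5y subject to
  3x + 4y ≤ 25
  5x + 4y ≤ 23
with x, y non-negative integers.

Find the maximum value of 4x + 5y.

25

The continuous relaxation peaks at (0, 5.75) with value 28.75; rounding to a feasible lattice point costs some objective.
(x,y)=(0,5): 3·0+4·5=20≤25, 5·0+4·5=20≤23, objective 25.
(x,y)=(1,4): 3·1+4·4=19≤25, 5·1+4·4=21≤23, objective 24.
(x,y)=(0,4): 3·0+4·4=16≤25, 5·0+4·4=16≤23, objective 20.
No feasible integer point exceeds 25.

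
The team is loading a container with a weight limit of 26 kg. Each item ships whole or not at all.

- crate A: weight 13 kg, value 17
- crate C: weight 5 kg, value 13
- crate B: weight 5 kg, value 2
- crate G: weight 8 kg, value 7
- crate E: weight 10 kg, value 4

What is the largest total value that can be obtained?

37

This is an integer program with binary decision variables.
Take crate A, crate C, and crate G: weight 13 + 5 + 8 = 26 ≤ 26, value 17 + 13 + 7 = 37.
No other feasible combination does better.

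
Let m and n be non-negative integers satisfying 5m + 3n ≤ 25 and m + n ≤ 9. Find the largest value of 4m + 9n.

72

Relaxing integrality, the LP optimum is 75.00 at (m,n) = (0, 8.33), which is not an integer point.
(m,n)=(0,8): 5·0+3·8=24≤25, 1·0+1·8=8≤9, objective 72.
(m,n)=(0,7): 5·0+3·7=21≤25, 1·0+1·7=7≤9, objective 63.
No feasible integer point exceeds 72.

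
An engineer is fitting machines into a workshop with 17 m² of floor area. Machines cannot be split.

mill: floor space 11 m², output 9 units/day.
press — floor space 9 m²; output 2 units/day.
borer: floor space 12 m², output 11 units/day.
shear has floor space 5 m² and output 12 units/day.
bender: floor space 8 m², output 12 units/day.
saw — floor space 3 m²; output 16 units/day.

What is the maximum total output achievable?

40

shear + bender + saw: floor space 5 + 8 + 3 = 16 ≤ 17, output 12 + 12 + 16 = 40.
press + shear + saw: floor space 9 + 5 + 3 = 17 ≤ 17, output 2 + 12 + 16 = 30.
Best is shear, bender, and saw with total output 40.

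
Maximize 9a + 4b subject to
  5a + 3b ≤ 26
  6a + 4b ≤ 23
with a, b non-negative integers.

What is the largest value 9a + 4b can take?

31

The continuous relaxation peaks at (3.83, 0) with value 34.50; rounding to a feasible lattice point costs some objective.
(a,b)=(3,1) is feasible, giving 31.
(a,b)=(3,0) is feasible, giving 27.
(a,b)=(2,2) is feasible, giving 26.
(a,b)=(2,1) is feasible, giving 22.
No feasible integer point exceeds 31.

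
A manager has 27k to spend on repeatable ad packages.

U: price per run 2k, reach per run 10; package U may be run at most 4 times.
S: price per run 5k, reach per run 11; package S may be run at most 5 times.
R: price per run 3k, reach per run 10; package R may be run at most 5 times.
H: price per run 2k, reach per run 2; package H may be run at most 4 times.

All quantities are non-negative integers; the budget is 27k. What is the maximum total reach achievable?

U has the best ratio (10/2); taking only U gives at most 4×10 = 40 (stopped by the supply cap of 4).
Mixing does better — 4×U, 5×R, and 2×H: price 27 ≤ 27, reach 4·10 + 5·10 + 2·2 = 94.

94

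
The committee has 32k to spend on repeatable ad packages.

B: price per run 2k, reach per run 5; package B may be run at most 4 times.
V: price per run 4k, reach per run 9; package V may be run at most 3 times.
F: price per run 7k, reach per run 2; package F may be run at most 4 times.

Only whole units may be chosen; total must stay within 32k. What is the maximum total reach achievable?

49

B has the best ratio (5/2); taking only B gives at most 4×5 = 20 (stopped by the supply cap of 4).
Mixing does better — 4×B, 3×V, and 1×F: price 27 ≤ 32, reach 4·5 + 3·9 + 1·2 = 49.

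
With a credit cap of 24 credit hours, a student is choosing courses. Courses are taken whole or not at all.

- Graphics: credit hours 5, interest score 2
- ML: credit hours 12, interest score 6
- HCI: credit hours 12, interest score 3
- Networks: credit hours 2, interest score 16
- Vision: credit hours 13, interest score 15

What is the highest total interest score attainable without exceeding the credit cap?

Take Graphics, Networks, and Vision: credit hours 5 + 2 + 13 = 20 ≤ 24, interest score 2 + 16 + 15 = 33.
No other feasible combination does better.

33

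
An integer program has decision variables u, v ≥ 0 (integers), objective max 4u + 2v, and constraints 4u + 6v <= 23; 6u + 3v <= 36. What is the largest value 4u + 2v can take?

(u,v)=(5,0) is feasible, giving 20.
(u,v)=(4,1) is feasible, giving 18.
(u,v)=(4,0) is feasible, giving 16.
The best lattice point is (5,0), giving 20.

20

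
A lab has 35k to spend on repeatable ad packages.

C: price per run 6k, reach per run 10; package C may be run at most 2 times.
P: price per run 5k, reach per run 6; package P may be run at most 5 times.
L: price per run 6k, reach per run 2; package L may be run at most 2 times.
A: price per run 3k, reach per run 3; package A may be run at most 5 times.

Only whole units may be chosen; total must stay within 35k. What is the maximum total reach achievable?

47

C has the best ratio (10/6); taking only C gives at most 2×10 = 20 (stopped by the supply cap of 2).
Mixing does better — 2×C, 4×P, and 1×A: price 35 ≤ 35, reach 2·10 + 4·6 + 1·3 = 47.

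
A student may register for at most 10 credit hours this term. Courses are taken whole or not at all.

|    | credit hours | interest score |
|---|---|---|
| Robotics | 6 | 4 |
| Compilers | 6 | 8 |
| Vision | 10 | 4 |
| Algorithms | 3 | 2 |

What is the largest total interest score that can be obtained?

Compilers: credit hours 6 ≤ 10, interest score 8.
Compilers + Algorithms: credit hours 6 + 3 = 9 ≤ 10, interest score 8 + 2 = 10.
Best is Compilers and Algorithms with total interest score 10.

10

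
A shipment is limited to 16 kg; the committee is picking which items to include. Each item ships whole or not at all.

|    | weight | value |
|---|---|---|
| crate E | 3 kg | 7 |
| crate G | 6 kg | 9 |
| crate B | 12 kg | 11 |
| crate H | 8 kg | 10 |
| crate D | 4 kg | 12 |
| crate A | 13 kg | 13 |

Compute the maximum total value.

Allowing fractional choices, the relaxed optimum would be about 31.8, but items are indivisible.
crate E + crate H + crate D: weight 3 + 8 + 4 = 15 ≤ 16, value 7 + 10 + 12 = 29.
crate E + crate G + crate D: weight 3 + 6 + 4 = 13 ≤ 16, value 7 + 9 + 12 = 28.
crate B + crate D: weight 12 + 4 = 16 ≤ 16, value 11 + 12 = 23.
Best is crate E, crate H, and crate D with total value 29.

29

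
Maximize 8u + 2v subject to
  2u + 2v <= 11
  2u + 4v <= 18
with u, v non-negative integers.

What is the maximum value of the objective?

40

(u,v)=(5,0) is feasible, giving 40.
(u,v)=(4,1) is feasible, giving 34.
Maximum is 40 at (u,v)=(5,0).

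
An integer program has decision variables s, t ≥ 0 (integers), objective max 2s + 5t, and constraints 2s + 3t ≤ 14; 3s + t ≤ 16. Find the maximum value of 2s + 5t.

The continuous relaxation peaks at (0, 4.67) with value 23.33; rounding to a feasible lattice point costs some objective.
(s,t)=(1,4): 2·1+3·4=14≤14, 3·1+1·4=7≤16, objective 22.
(s,t)=(0,4): 2·0+3·4=12≤14, 3·0+1·4=4≤16, objective 20.
(s,t)=(2,3): 2·2+3·3=13≤14, 3·2+1·3=9≤16, objective 19.
No feasible integer point exceeds 22.

22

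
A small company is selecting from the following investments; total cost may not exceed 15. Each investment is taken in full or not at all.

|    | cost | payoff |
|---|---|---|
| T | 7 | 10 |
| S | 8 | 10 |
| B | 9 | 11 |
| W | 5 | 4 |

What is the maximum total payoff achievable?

T + S: cost 7 + 8 = 15 ≤ 15, payoff 10 + 10 = 20.
B + W: cost 9 + 5 = 14 ≤ 15, payoff 11 + 4 = 15.
Best is T and S with total payoff 20.

20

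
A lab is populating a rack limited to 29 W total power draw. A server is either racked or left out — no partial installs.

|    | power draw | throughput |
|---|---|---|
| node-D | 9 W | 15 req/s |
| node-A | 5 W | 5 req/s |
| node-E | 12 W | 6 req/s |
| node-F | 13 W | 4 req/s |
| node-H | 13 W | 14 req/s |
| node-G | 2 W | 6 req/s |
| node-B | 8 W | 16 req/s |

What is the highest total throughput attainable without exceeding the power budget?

node-A + node-H + node-G + node-B: power draw 5 + 13 + 2 + 8 = 28 ≤ 29, throughput 5 + 14 + 6 + 16 = 41.
node-D + node-A + node-G + node-B: power draw 9 + 5 + 2 + 8 = 24 ≤ 29, throughput 15 + 5 + 6 + 16 = 42.
node-D + node-A + node-H + node-G: power draw 9 + 5 + 13 + 2 = 29 ≤ 29, throughput 15 + 5 + 14 + 6 = 40.
Best is node-D, node-A, node-G, and node-B with total throughput 42.

42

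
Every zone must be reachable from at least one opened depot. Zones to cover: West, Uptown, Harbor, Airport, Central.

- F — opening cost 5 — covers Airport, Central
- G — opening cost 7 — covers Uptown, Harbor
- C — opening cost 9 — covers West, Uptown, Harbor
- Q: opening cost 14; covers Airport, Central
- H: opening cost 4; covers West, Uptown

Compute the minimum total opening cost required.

14

This is an integer covering problem.
The greedy cost-per-new-zone heuristic would pick H, F, and G for 16, but a cheaper cover exists.
Choose F and C: together they cover West, Uptown, Harbor, Airport, Central — every zone.
Total opening cost: 5 + 9 = 14.
No cover costs less than 14.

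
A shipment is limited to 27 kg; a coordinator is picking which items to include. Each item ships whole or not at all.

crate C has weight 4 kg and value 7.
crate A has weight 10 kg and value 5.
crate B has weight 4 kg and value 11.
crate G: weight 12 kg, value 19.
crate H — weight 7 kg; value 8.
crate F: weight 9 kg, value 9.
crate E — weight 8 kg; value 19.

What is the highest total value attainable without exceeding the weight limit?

49

Allowing fractional choices, the relaxed optimum would be about 54.4, but items are indivisible.
crate B + crate G + crate E: weight 4 + 12 + 8 = 24 ≤ 27, value 11 + 19 + 19 = 49.
crate C + crate B + crate F + crate E: weight 4 + 4 + 9 + 8 = 25 ≤ 27, value 7 + 11 + 9 + 19 = 46.
Best is crate B, crate G, and crate E with total value 49.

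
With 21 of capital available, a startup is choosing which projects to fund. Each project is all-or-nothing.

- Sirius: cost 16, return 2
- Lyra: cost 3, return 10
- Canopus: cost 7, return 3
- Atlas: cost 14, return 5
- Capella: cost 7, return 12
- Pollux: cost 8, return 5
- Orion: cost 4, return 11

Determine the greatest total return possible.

36

Allowing fractional choices, the relaxed optimum would be about 37.4, but projects are indivisible.
Lyra + Canopus + Capella + Orion: cost 3 + 7 + 7 + 4 = 21 ≤ 21, return 10 + 3 + 12 + 11 = 36.
Capella + Pollux + Orion: cost 7 + 8 + 4 = 19 ≤ 21, return 12 + 5 + 11 = 28.
Lyra + Capella + Orion: cost 3 + 7 + 4 = 14 ≤ 21, return 10 + 12 + 11 = 33.
Best is Lyra, Canopus, Capella, and Orion with total return 36.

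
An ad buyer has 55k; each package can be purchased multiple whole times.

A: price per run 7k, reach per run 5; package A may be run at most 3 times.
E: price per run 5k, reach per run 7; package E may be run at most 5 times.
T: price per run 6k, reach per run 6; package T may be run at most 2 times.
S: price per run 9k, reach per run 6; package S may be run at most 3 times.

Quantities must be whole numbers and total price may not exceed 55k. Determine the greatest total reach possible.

59

This is a bounded integer knapsack.
1×A, 5×E, 2×T, and 1×S: price 53 ≤ 55, reach 1·5 + 5·7 + 2·6 + 1·6 = 58.
5×E, 2×T, and 2×S: price 55 ≤ 55, reach 5·7 + 2·6 + 2·6 = 59.
Best is 59.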